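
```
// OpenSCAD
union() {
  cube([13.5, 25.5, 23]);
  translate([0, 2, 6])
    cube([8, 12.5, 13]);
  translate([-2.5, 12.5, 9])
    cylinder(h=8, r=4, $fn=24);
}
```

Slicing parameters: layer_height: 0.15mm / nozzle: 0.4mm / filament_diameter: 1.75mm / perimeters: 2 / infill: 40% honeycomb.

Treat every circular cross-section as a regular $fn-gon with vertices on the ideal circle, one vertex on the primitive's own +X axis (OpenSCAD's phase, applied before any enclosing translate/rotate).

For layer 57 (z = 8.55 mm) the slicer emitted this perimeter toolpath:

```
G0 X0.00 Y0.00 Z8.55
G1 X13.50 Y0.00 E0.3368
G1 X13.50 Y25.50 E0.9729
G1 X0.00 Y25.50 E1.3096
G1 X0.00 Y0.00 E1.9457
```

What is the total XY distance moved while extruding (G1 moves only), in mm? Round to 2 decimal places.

Sum the Euclidean lengths of each G1 segment: total = 78.00 mm.

78.00 mm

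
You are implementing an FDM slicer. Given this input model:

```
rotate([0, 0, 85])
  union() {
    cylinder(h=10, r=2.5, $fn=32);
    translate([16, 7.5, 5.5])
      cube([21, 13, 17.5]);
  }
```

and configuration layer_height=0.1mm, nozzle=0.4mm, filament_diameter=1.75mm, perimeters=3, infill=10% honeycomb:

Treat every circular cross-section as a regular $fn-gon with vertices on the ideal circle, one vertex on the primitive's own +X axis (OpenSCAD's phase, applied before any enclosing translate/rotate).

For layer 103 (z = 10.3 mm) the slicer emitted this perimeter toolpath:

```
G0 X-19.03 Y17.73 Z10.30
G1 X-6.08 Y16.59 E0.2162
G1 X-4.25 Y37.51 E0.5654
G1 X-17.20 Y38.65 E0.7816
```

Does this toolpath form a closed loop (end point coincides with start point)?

Start point (G0): (-19.03, 17.73). End point (last G1): the path does not return to the start — open.

no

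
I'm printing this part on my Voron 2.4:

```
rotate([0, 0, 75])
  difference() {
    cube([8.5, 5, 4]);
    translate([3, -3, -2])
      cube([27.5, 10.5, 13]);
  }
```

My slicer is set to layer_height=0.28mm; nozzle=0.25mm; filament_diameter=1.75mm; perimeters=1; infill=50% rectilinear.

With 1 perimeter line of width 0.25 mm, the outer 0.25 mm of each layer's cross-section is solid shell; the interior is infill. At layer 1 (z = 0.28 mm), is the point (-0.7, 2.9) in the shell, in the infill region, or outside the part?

infill

At z = 0.28 mm: the cube (footprint 8.5×5) is included at this height; the cube at (3, -3) is present — its section is the full 27.5×10.5 rectangle; After the difference (first − rest): starting from the 8.5×5 cube, the 27.5×10.5 cube at (3, -3) partially overlaps it — only the 27.50 mm² overlap (of its 288.75 mm²) is removed, clipping the outline — 1 connected region; (whole slice rotated 75° about Z — lengths, areas and connectivity unchanged). Overall, the cross-section is a single solid region. Undo the 75° rotation: the query point maps to (2.620, 1.427) in the un-rotated model frame. The nearest boundary edge runs (3.00, 5.00)→(3.00, 0.00); distance from the point to it = 0.38 mm. The point is inside the cross-section and 0.38 mm from the nearest boundary — more than the 0.25 mm shell width (1 × 0.25), so it's in the infill interior.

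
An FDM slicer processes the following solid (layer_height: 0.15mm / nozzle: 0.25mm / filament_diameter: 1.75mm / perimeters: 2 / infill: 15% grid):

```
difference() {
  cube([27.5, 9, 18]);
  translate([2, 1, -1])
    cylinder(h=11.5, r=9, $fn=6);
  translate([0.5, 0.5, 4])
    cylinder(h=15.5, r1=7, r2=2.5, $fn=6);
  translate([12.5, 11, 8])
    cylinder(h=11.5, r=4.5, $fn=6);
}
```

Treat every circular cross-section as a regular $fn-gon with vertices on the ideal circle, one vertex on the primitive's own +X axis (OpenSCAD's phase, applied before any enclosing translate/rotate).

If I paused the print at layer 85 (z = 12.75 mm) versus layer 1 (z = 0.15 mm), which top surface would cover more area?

layer 85 (z = 12.75 mm)

Layer 85 (z = 12.75): the 27.5×9 cube contributes its full rectangle (area 247.50 mm²); the cylinder at (2, 1) does not reach this height (z outside [-1, 10.5]); the cone at (0.5, 0.5): at t=0.565 of its height the radius interpolates to r₁+(r₂−r₁)t = 4.460, giving a regular 6-gon of that circumradius (area = (6/2)·4.460²·sin(360°/6) = 51.67 mm²); the r=4.5 cylinder at (12.5, 11) contributes a regular 6-gon of circumradius 4.5 (area = (6/2)·4.500²·sin(360°/6) = 52.61 mm²); Taking the first minus the rest: starting from the 27.5×9 cube (247.50 mm²), the cone at (0.5, 0.5) partially overlaps it — only the 17.26 mm² overlap (of its 51.67 mm²) is removed, clipping the outline; the r=4.5 cylinder at (12.5, 11) partially overlaps it — only the 10.61 mm² overlap (of its 52.61 mm²) is removed, clipping the outline — area = 219.63 mm². So its area = 219.63 mm². Layer 1 (z = 0.15): the cube (footprint 27.5×9) is included at this height (area 247.50 mm²); the r=9 cylinder at (2, 1) contributes a regular 6-gon of circumradius 9 (area = (6/2)·9.000²·sin(360°/6) = 210.44 mm²); the cone at (0.5, 0.5) does not reach this height (z outside [4, 19.5]); the cylinder at (12.5, 11) is absent (z outside [8, 19.5]); Subtracting the remaining from the first: starting from the 27.5×9 cube (247.50 mm²), the r=9 cylinder at (2, 1) partially overlaps it — only the 78.91 mm² overlap (of its 210.44 mm²) is removed, clipping the outline — area = 168.59 mm². So its area = 168.59 mm². Layer 85 is larger (219.63 vs 168.59 mm²).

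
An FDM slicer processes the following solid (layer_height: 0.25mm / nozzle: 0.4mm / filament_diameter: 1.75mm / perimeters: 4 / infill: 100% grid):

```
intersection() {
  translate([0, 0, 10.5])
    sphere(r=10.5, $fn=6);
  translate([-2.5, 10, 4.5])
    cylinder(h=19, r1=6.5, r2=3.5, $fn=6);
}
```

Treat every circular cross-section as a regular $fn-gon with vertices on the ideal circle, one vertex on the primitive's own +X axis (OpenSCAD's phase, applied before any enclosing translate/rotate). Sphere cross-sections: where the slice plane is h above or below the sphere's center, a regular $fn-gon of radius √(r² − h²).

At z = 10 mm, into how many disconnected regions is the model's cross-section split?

1

At z = 10 mm: the r=10.5 sphere slices to a regular 6-gon of circumradius 10.488 (√(r²−h²) with h=0.5 from center); the cone at (-2.5, 10): at t=0.289 of its height the radius interpolates to r₁+(r₂−r₁)t = 5.632, giving a regular 6-gon of that circumradius; Taking the intersection: the cone at (-2.5, 10) partially overlaps the r=10.5 sphere; clipping to the common part keeps 28.95 mm² — 1 connected region. The result has 1 disconnected region.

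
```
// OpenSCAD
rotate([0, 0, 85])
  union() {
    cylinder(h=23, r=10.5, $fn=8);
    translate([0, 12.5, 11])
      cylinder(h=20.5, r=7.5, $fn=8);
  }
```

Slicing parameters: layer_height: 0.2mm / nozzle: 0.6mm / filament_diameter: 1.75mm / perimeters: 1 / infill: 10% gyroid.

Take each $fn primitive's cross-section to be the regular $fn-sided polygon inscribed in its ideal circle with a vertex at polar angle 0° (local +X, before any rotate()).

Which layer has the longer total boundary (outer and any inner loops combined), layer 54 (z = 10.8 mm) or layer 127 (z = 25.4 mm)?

Layer 54 (z = 10.8): the r=10.5 cylinder gives a regular 8-gon of circumradius 10.5 (constant along its height) (perimeter = 2·8·10.500·sin(180°/8) = 64.29 mm); the cylinder at (0, 12.5) is absent (z outside [11, 31.5]); Taking the union: only the r=10.5 cylinder is present, so the union is just that shape — boundary = 64.29 mm; (rotated 85° about Z; rotation is an isometry so areas/perimeters/island counts are preserved). So its perimeter = 64.29 mm. Layer 127 (z = 25.4): the cylinder is not intersected at this z (z outside [0, 23]); the r=7.5 cylinder at (0, 12.5) gives a regular 8-gon of circumradius 7.5 (constant along its height) (perimeter = 2·8·7.500·sin(180°/8) = 45.92 mm); Merging all regions: only the r=7.5 cylinder at (0, 12.5) is present, so the union is just that shape — boundary = 45.92 mm; (whole slice rotated 85° about Z — lengths, areas and connectivity unchanged). So its perimeter = 45.92 mm. Layer 54 is larger (64.29 vs 45.92 mm).

layer 54 (z = 10.8 mm)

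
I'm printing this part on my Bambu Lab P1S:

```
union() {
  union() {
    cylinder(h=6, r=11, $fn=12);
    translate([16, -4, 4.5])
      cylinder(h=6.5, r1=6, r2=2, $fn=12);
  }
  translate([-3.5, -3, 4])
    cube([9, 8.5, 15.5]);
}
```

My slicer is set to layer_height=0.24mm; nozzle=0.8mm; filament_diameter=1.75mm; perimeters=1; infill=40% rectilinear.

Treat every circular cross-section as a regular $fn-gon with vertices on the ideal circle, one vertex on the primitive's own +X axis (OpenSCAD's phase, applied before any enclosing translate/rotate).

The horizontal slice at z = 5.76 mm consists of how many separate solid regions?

At z = 5.76 mm: the r=11 cylinder gives a regular 12-gon of circumradius 11 (constant along its height); the cone at (16, -4) (r1=6→r2=2) has section circumradius 5.225 here — a regular 12-gon; Combining (union): the 2 present regions are separate (no shared area or edge), so areas and boundary lengths simply add and each stays a separate island — 2 connected regions; the 9×8.5 cube at (-3.5, -3) contributes its full rectangle; Taking the union: the 9×8.5 cube at (-3.5, -3) lies entirely inside that combined region, so the union is just that combined region — 2 connected regions. The result has 2 disconnected regions.

2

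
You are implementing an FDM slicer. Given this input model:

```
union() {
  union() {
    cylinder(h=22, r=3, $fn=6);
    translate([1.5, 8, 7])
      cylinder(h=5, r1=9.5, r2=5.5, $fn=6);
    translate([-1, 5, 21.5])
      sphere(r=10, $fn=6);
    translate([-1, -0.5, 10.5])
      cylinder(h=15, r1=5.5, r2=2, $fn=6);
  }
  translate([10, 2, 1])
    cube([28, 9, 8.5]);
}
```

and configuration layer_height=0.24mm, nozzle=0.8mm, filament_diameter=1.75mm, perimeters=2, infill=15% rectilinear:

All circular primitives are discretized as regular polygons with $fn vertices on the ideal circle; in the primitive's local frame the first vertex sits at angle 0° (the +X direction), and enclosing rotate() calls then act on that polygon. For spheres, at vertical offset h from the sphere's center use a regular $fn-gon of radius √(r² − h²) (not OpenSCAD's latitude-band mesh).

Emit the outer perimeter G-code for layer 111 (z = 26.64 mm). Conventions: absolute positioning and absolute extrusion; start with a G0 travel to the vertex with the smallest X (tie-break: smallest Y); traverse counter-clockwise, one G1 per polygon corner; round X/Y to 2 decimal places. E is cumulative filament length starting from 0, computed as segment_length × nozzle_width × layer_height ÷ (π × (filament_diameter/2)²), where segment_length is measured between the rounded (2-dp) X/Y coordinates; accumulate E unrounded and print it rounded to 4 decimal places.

At z = 26.64 mm: the cylinder is absent (z outside [0, 22]); the cone at (1.5, 8) does not reach this height (z outside [7, 12]); the r=10 sphere at (-1, 5) slices to a regular 6-gon of circumradius 8.578 (√(r²−h²) with h=5.14 from center); the cone at (-1, -0.5) does not reach this height (z outside [10.5, 25.5]); Merging all regions: only the r=10 sphere at (-1, 5) is present, so the union is just that shape — 1 connected region; the cube at (10, 2) is not intersected at this z (z outside [1, 9.5]); Taking the union: only the result so far is present, so the union is just that shape — 1 connected region. The outline is a single polygon with 6 vertices. Extrusion per mm of travel: 0.8 × 0.24 / (π × 0.875²) = 0.079824. Accumulating E over each segment gives final E = 4.1092.

G0 X-9.58 Y5.00 Z26.64
G1 X-5.29 Y-2.43 E0.6849
G1 X3.29 Y-2.43 E1.3698
G1 X7.58 Y5.00 E2.0546
G1 X3.29 Y12.43 E2.7395
G1 X-5.29 Y12.43 E3.4244
G1 X-9.58 Y5.00 E4.1092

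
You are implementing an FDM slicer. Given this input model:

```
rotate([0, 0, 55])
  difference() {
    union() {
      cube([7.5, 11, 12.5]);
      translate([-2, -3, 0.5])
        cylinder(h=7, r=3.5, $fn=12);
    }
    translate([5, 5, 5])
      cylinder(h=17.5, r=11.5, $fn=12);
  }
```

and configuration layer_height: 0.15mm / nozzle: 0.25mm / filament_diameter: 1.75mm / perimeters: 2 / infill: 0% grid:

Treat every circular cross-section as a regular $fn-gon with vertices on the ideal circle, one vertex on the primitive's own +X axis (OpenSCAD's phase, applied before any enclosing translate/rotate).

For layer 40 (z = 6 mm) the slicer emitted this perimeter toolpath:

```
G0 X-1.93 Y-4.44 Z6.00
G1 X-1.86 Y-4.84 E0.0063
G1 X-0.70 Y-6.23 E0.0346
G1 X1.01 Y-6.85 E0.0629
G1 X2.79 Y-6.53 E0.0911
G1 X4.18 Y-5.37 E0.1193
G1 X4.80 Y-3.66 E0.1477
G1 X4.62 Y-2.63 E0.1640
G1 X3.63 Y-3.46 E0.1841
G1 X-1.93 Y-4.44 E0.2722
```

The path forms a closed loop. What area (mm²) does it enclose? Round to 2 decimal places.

15.36 mm²

Apply the shoelace formula to the sequence of (X, Y) vertices; enclosed area = 15.36 mm².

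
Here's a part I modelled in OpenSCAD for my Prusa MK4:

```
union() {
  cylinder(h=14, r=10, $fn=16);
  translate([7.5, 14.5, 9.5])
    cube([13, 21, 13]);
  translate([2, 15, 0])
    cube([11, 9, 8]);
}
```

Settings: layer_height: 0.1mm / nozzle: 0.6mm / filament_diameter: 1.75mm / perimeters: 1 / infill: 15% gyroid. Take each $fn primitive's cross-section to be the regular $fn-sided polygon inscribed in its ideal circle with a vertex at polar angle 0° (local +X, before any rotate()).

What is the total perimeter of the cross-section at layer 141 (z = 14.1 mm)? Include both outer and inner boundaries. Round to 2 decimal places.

At z = 14.1 mm: the cylinder is not intersected at this z (z outside [0, 14]); the 13×21 cube at (7.5, 14.5) contributes its full rectangle (perimeter 68.00 mm); the cube at (2, 15) is not intersected at this z (z outside [0, 8]); Combining (union): only the 13×21 cube at (7.5, 14.5) is present, so the union is just that shape — boundary = 68.00 mm. Overall, the cross-section is a single solid region. Total boundary length (outer) = 68.00 mm.

68.00 mm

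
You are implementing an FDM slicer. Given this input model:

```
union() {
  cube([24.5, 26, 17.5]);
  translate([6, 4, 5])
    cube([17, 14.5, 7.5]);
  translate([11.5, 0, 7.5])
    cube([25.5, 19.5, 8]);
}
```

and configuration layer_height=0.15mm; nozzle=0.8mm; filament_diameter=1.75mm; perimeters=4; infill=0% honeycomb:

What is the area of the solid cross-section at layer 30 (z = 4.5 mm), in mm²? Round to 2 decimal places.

637.00 mm²

At z = 4.5 mm: the cube (footprint 24.5×26) is included at this height (area 637.00 mm²); the cube at (6, 4) does not reach this height (z outside [5, 12.5]); the cube at (11.5, 0) does not reach this height (z outside [7.5, 15.5]); Merging all regions: only the 24.5×26 cube is present, so the union is just that shape — area = 637.00 mm². Overall, the cross-section is a single solid region. Net area = 637.00 mm².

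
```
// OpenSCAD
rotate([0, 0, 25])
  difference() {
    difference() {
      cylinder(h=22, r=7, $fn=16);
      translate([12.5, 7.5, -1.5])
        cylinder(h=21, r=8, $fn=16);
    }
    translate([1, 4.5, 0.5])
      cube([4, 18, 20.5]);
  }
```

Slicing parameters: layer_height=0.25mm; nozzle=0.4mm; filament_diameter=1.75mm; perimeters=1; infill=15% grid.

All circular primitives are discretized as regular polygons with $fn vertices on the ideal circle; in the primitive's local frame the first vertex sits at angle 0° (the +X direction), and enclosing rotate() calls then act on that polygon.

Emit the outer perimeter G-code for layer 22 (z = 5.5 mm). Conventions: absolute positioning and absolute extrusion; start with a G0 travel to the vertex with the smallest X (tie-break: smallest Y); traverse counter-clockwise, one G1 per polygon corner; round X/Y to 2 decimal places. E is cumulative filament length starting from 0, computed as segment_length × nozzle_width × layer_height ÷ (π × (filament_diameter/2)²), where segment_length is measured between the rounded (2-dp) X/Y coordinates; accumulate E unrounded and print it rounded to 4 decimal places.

At z = 5.5 mm: the r=7 cylinder contributes a regular 16-gon of circumradius 7; the r=8 cylinder at (12.5, 7.5) contributes a regular 16-gon of circumradius 8; Taking the first minus the rest: starting from the r=7 cylinder, the r=8 cylinder at (12.5, 7.5) partially overlaps it — only the 0.39 mm² overlap (of its 195.93 mm²) is removed, clipping the outline — 1 connected region; the cube at (1, 4.5) (footprint 4×18) is included at this height; Subtracting the remaining from the first: starting from that combined region, the 4×18 cube at (1, 4.5) partially overlaps it — only the 6.35 mm² overlap (of its 72.00 mm²) is removed, clipping the outline — 1 connected region; (whole slice rotated 25° about Z — lengths, areas and connectivity unchanged). The outline is a single polygon with 20 vertices. Extrusion per mm of travel: 0.4 × 0.25 / (π × 0.875²) = 0.041575. Accumulating E over each segment gives final E = 1.9059.

G0 X-6.99 Y-0.31 Z5.50
G1 X-6.34 Y-2.96 E0.1134
G1 X-4.73 Y-5.16 E0.2268
G1 X-2.39 Y-6.58 E0.3406
G1 X0.31 Y-6.99 E0.4541
G1 X2.96 Y-6.34 E0.5676
G1 X5.16 Y-4.73 E0.6809
G1 X6.58 Y-2.39 E0.7947
G1 X6.99 Y0.31 E0.9082
G1 X6.34 Y2.96 E1.0217
G1 X4.96 Y4.84 E1.1186
G1 X2.75 Y6.18 E1.2261
G1 X2.52 Y6.50 E1.2425
G1 X2.47 Y6.53 E1.2449
G1 X2.63 Y6.19 E1.2605
G1 X-1.00 Y4.50 E1.4270
G1 X-1.97 Y6.59 E1.5228
G1 X-2.96 Y6.34 E1.5652
G1 X-5.16 Y4.73 E1.6786
G1 X-6.58 Y2.39 E1.7924
G1 X-6.99 Y-0.31 E1.9059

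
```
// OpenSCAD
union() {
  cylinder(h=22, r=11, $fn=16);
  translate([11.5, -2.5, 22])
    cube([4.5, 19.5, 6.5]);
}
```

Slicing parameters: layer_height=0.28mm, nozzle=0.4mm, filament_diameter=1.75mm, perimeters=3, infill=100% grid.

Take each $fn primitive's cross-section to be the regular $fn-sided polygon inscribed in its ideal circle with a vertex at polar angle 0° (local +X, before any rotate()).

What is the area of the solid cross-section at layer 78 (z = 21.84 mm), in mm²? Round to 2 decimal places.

370.44 mm²

At z = 21.84 mm: the r=11 cylinder contributes a regular 16-gon of circumradius 11 (area = (16/2)·11.000²·sin(360°/16) = 370.44 mm²); the cube at (11.5, -2.5) does not reach this height (z outside [22, 28.5]); Merging all regions: only the r=11 cylinder is present, so the union is just that shape — area = 370.44 mm². Overall, the cross-section is a single solid region. Net area = 370.44 mm².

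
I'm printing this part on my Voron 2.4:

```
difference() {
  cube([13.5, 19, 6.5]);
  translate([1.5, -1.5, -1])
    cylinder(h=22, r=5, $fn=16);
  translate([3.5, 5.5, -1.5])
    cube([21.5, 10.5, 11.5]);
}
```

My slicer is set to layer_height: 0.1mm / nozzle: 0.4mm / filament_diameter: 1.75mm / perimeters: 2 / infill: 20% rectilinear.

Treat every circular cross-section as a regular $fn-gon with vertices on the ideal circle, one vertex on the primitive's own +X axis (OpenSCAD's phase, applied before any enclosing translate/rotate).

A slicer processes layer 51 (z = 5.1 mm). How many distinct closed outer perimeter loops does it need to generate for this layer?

At z = 5.1 mm: the cube is present — its section is the full 13.5×19 rectangle; the cylinder at (1.5, -1.5): section is a regular 16-gon, circumradius r=5; the cube at (3.5, 5.5) is present — its section is the full 21.5×10.5 rectangle; Subtracting the remaining from the first: starting from the 13.5×19 cube, the r=5 cylinder at (1.5, -1.5) partially overlaps it — only the 16.88 mm² overlap (of its 76.54 mm²) is removed, clipping the outline; the 21.5×10.5 cube at (3.5, 5.5) partially overlaps it — only the 105.00 mm² overlap (of its 225.75 mm²) is removed, clipping the outline — 1 connected region. The result has 1 disconnected region.

1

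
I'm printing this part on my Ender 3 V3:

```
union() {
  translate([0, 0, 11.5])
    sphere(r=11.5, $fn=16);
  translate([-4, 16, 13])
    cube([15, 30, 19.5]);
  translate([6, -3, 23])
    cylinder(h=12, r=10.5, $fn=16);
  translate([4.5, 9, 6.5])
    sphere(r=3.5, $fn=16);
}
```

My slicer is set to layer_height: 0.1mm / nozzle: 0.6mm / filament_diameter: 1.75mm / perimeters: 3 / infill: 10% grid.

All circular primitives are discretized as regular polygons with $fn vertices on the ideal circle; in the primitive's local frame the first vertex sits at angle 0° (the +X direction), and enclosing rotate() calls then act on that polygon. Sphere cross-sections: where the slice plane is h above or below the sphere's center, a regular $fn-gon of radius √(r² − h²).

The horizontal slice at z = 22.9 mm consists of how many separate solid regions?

2

At z = 22.9 mm: the r=11.5 sphere slices to a regular 16-gon of circumradius 1.513 (√(r²−h²) with h=11.4 from center); the cube at (-4, 16) is present — its section is the full 15×30 rectangle; the cylinder at (6, -3) is absent (z outside [23, 35]); the sphere at (4.5, 9) is absent (|z−center|=16.400 > r=3.5); Taking the union: the 2 present regions are separate (no shared area or edge), so areas and boundary lengths simply add and each stays a separate island — 2 connected regions. The result has 2 disconnected regions.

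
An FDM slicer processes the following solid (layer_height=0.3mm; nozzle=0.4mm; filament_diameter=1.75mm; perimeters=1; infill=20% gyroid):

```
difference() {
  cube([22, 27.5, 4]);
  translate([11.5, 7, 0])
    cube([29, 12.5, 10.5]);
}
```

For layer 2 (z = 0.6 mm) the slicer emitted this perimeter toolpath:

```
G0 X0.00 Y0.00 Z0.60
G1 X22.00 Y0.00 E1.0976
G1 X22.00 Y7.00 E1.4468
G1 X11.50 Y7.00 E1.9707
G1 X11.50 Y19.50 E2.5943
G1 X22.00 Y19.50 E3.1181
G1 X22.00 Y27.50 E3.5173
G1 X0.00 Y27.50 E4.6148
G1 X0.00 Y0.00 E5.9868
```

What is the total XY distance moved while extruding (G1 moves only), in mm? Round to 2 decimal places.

120.00 mm

Sum the Euclidean lengths of each G1 segment: total = 120.00 mm.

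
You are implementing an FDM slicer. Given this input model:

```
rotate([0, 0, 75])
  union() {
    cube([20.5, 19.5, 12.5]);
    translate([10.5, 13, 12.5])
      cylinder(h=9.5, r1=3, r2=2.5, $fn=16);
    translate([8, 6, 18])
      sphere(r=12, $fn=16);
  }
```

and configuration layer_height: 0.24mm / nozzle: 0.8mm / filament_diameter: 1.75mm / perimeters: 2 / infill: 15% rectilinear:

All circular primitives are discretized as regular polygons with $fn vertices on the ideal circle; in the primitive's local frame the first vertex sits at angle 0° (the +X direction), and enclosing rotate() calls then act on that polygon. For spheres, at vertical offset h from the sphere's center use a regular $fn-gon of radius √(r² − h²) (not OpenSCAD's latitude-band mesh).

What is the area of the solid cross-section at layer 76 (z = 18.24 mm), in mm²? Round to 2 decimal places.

440.67 mm²

At z = 18.24 mm: the cube does not reach this height (z outside [0, 12.5]); the cone at (10.5, 13) (r1=3→r2=2.5) has section circumradius 2.698 here — a regular 16-gon (area = (16/2)·2.698²·sin(360°/16) = 22.28 mm²); the r=12 sphere at (8, 6) slices to a regular 16-gon of circumradius 11.998 (√(r²−h²) with h=0.24 from center) (area = (16/2)·11.998²·sin(360°/16) = 440.67 mm²); Merging all regions: the cone at (10.5, 13) lies entirely inside the r=12 sphere at (8, 6), so the union is just the r=12 sphere at (8, 6) — area = 440.67 mm²; (rotated 75° about Z; rotation is an isometry so areas/perimeters/island counts are preserved). Overall, the cross-section is a single solid region. Net area = 440.67 mm².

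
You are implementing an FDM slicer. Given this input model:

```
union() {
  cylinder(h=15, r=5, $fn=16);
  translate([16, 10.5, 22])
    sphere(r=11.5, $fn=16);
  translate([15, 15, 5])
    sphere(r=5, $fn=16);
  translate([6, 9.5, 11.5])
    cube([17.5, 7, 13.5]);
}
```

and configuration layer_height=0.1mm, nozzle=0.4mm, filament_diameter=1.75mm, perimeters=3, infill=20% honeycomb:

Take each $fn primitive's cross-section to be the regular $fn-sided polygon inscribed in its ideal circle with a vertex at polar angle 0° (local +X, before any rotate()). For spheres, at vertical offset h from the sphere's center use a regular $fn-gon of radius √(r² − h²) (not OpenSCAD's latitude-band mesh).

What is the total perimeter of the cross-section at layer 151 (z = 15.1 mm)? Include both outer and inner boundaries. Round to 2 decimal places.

At z = 15.1 mm: the cylinder is absent (z outside [0, 15]); the r=11.5 sphere at (16, 10.5) slices to a regular 16-gon of circumradius 9.200 (√(r²−h²) with h=6.9 from center) (perimeter = 2·16·9.200·sin(180°/16) = 57.43 mm); the sphere at (15, 15) is absent (|z−center|=10.100 > r=5); the cube at (6, 9.5) is present — its section is the full 17.5×7 rectangle (perimeter 49.00 mm); Combining (union): the regions partially overlap (shared area 111.45 mm²), so the edge portions inside another operand are dropped and the merged outline is re-measured after clipping — boundary = 61.46 mm. Overall, the cross-section is a single solid region. Total boundary length (outer) = 61.46 mm.

61.46 mm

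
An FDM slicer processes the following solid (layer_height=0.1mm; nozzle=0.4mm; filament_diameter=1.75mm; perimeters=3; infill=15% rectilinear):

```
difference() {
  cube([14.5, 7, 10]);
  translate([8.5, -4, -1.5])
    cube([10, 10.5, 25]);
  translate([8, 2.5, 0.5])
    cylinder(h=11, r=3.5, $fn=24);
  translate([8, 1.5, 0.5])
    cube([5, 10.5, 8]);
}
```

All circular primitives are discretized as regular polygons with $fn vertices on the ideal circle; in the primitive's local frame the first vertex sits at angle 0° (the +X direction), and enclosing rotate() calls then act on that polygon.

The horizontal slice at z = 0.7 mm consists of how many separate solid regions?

At z = 0.7 mm: the cube (footprint 14.5×7) is included at this height; the cube at (8.5, -4) (footprint 10×10.5) is included at this height; the r=3.5 cylinder at (8, 2.5) gives a regular 24-gon of circumradius 3.5 (constant along its height); the 5×10.5 cube at (8, 1.5) contributes its full rectangle; After the difference (first − rest): starting from the 14.5×7 cube, the 10×10.5 cube at (8.5, -4) partially overlaps it — only the 39.00 mm² overlap (of its 105.00 mm²) is removed, clipping the outline; the r=3.5 cylinder at (8, 2.5) partially overlaps it — only the 20.38 mm² overlap (of its 38.05 mm²) is removed, clipping the outline; the 5×10.5 cube at (8, 1.5) partially overlaps it — only the 2.77 mm² overlap (of its 52.50 mm²) is removed, clipping the outline — 2 connected regions. The result has 2 disconnected regions.

2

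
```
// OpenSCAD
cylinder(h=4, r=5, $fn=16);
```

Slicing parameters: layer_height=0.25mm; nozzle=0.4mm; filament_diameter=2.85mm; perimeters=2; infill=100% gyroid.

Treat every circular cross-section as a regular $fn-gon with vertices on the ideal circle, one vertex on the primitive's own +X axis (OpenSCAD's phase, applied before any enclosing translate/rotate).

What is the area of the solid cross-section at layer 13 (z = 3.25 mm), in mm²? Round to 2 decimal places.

At z = 3.25 mm: the r=5 cylinder gives a regular 16-gon of circumradius 5 (constant along its height) (area = (16/2)·5.000²·sin(360°/16) = 76.54 mm²). Overall, the cross-section is a single solid region. Net area = 76.54 mm².

76.54 mm²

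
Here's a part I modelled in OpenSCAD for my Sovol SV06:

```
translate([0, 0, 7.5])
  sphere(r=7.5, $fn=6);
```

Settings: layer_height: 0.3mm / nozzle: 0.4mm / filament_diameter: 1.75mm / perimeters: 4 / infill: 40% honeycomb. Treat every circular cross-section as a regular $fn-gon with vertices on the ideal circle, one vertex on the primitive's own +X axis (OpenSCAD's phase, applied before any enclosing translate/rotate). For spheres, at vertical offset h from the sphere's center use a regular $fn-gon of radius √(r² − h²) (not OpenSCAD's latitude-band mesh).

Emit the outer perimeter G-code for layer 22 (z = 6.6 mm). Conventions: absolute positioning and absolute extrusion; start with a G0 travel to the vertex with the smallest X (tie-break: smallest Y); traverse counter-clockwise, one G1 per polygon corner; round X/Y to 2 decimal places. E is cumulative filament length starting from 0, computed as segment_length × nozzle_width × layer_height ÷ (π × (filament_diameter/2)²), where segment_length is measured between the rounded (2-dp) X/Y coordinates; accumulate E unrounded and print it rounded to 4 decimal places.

At z = 6.6 mm: the r=7.5 sphere slices to a regular 6-gon of circumradius 7.446 (√(r²−h²) with h=0.9 from center). The outline is a single polygon with 6 vertices. Extrusion per mm of travel: 0.4 × 0.3 / (π × 0.875²) = 0.049890. Accumulating E over each segment gives final E = 2.2293.

G0 X-7.45 Y0.00 Z6.60
G1 X-3.72 Y-6.45 E0.3717
G1 X3.72 Y-6.45 E0.7429
G1 X7.45 Y0.00 E1.1146
G1 X3.72 Y6.45 E1.4864
G1 X-3.72 Y6.45 E1.8575
G1 X-7.45 Y0.00 E2.2293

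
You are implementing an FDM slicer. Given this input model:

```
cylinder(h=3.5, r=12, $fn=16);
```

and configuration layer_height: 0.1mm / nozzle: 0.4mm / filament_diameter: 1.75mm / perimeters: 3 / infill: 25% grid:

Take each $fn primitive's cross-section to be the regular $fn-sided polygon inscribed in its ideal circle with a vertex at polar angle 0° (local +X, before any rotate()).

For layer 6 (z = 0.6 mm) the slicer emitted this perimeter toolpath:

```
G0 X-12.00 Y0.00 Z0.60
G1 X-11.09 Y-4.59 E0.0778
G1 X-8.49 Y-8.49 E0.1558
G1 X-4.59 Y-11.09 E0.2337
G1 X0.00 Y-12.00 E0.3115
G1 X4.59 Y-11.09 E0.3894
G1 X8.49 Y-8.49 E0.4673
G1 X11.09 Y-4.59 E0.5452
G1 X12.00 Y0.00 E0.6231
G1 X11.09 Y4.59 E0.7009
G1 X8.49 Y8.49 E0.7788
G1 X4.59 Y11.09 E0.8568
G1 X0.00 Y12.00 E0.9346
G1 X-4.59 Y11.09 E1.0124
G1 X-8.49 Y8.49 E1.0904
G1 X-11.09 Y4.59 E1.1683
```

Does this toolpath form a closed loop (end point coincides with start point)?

Start point (G0): (-12.00, 0.00). End point (last G1): the path does not return to the start — open.

no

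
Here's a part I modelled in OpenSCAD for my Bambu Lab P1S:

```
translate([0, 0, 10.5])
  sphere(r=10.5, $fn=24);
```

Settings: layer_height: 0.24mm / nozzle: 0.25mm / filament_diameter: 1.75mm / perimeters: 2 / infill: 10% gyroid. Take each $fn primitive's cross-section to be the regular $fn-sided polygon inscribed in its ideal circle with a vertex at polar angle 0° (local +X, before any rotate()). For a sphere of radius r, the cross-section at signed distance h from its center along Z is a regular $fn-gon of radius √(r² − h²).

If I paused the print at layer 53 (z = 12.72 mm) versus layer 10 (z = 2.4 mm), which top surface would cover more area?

Layer 53 (z = 12.72): the sphere: section is a regular 24-gon, circumradius = √(r²−h²) = √(10.5²−2.22²) = 10.263 (area = (24/2)·10.263²·sin(360°/24) = 327.11 mm²). So its area = 327.11 mm². Layer 10 (z = 2.4): the sphere: section is a regular 24-gon, circumradius = √(r²−h²) = √(10.5²−8.1²) = 6.681 (area = (24/2)·6.681²·sin(360°/24) = 138.64 mm²). So its area = 138.64 mm². Layer 53 is larger (327.11 vs 138.64 mm²).

layer 53 (z = 12.72 mm)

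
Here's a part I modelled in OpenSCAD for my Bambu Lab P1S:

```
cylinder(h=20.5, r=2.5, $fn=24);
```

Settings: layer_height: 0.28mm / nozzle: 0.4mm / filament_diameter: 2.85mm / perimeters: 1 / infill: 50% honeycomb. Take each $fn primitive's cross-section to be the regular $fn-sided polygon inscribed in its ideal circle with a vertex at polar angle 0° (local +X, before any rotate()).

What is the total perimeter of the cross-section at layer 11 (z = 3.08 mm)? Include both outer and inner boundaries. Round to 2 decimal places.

15.66 mm

At z = 3.08 mm: the cylinder: section is a regular 24-gon, circumradius r=2.5 (perimeter = 2·24·2.500·sin(180°/24) = 15.66 mm). Overall, the cross-section is a single solid region. Total boundary length (outer) = 15.66 mm.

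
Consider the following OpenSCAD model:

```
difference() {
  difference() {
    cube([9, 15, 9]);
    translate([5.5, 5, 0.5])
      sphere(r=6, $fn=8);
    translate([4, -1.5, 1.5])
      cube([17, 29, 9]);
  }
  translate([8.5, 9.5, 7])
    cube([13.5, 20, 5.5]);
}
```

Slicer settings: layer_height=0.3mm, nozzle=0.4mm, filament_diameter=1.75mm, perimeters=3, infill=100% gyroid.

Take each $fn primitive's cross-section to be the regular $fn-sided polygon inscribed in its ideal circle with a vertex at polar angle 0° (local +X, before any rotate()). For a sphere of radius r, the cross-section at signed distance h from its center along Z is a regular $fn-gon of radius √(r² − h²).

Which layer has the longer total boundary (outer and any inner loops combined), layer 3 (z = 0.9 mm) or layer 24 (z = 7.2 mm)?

Layer 3 (z = 0.9): the 9×15 cube contributes its full rectangle (perimeter 48.00 mm); the r=6 sphere at (5.5, 5) slices to a regular 8-gon of circumradius 5.987 (√(r²−h²) with h=0.4 from center) (perimeter = 2·8·5.987·sin(180°/8) = 36.66 mm); the cube at (4, -1.5) is not intersected at this z (z outside [1.5, 10.5]); Taking the first minus the rest: starting from the 9×15 cube, the r=6 sphere at (5.5, 5) partially overlaps it — only the 84.60 mm² overlap (of its 101.37 mm²) is removed, clipping the outline — boundary = 50.02 mm; the cube at (8.5, 9.5) does not reach this height (z outside [7, 12.5]); After the difference (first − rest): none of the subtracted shapes is present at this height, so that combined region is unchanged — boundary = 50.02 mm. So its perimeter = 50.02 mm. Layer 24 (z = 7.2): the cube is present — its section is the full 9×15 rectangle (perimeter 48.00 mm); the sphere at (5.5, 5) does not reach this height (|z−center|=6.700 > r=6); the cube at (4, -1.5) (footprint 17×29) is included at this height (perimeter 92.00 mm); After the difference (first − rest): starting from the 9×15 cube, the 17×29 cube at (4, -1.5) partially overlaps it — only the 75.00 mm² overlap (of its 493.00 mm²) is removed, clipping the outline — boundary = 38.00 mm; the 13.5×20 cube at (8.5, 9.5) contributes its full rectangle (perimeter 67.00 mm); Taking the first minus the rest: starting from the result so far, the 13.5×20 cube at (8.5, 9.5) misses the remaining region (no effect) — boundary = 38.00 mm. So its perimeter = 38.00 mm. Layer 3 is larger (50.02 vs 38.00 mm).

layer 3 (z = 0.9 mm)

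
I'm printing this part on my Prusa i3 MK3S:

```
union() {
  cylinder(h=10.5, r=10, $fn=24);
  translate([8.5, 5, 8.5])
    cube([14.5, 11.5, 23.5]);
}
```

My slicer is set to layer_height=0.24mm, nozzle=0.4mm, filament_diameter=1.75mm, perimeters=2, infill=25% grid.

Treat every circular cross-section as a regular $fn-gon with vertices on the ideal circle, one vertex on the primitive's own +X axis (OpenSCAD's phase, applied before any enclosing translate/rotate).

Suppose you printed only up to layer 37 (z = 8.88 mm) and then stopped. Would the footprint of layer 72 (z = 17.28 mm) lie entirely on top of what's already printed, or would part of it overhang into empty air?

entirely on top

Compare the two slices. At z = 8.88: the r=10 cylinder contributes a regular 24-gon of circumradius 10 (area = (24/2)·10.000²·sin(360°/24) = 310.58 mm²); the cube at (8.5, 5) (footprint 14.5×11.5) is included at this height (area 166.75 mm²); Taking the union: the regions partially overlap — summed areas 477.33 mm² minus the doubly-counted overlap 0.02 mm² gives 477.32 mm² — area = 477.32 mm². At z = 17.28: the cylinder is not intersected at this z (z outside [0, 10.5]); the cube at (8.5, 5) is present — its section is the full 14.5×11.5 rectangle (area 166.75 mm²); Taking the union: only the 14.5×11.5 cube at (8.5, 5) is present, so the union is just that shape — area = 166.75 mm². Checking containment: the cross-section at z = 17.28 is a subset of the cross-section at z = 8.88.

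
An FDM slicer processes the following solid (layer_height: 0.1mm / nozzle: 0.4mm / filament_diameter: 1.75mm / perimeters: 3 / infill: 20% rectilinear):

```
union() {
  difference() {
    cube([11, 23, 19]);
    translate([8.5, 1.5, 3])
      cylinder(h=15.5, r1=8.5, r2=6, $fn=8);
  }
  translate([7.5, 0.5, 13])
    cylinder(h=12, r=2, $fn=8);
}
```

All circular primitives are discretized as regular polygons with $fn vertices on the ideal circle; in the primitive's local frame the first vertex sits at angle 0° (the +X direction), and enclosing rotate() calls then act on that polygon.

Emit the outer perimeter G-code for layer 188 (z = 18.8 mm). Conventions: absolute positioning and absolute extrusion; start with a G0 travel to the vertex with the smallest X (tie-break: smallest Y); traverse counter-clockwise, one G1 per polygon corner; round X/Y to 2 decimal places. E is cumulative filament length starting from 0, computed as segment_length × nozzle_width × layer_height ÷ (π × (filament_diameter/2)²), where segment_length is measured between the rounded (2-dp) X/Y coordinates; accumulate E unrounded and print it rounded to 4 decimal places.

G0 X0.00 Y0.00 Z18.80
G1 X5.71 Y0.00 E0.0950
G1 X6.09 Y-0.91 E0.1114
G1 X7.50 Y-1.50 E0.1368
G1 X8.91 Y-0.91 E0.1622
G1 X9.29 Y0.00 E0.1786
G1 X11.00 Y0.00 E0.2070
G1 X11.00 Y23.00 E0.5895
G1 X0.00 Y23.00 E0.7725
G1 X0.00 Y0.00 E1.1549

At z = 18.8 mm: the 11×23 cube contributes its full rectangle; the cone at (8.5, 1.5) is not intersected at this z (z outside [3, 18.5]); Taking the first minus the rest: none of the subtracted shapes is present at this height, so the 11×23 cube is unchanged — 1 connected region; the r=2 cylinder at (7.5, 0.5) contributes a regular 8-gon of circumradius 2; Taking the union: the regions partially overlap (shared area 7.55 mm²), so overlapping operands fuse into one piece — 1 connected region. The outline is a single polygon with 9 vertices. Extrusion per mm of travel: 0.4 × 0.1 / (π × 0.875²) = 0.016630. Accumulating E over each segment gives final E = 1.1549.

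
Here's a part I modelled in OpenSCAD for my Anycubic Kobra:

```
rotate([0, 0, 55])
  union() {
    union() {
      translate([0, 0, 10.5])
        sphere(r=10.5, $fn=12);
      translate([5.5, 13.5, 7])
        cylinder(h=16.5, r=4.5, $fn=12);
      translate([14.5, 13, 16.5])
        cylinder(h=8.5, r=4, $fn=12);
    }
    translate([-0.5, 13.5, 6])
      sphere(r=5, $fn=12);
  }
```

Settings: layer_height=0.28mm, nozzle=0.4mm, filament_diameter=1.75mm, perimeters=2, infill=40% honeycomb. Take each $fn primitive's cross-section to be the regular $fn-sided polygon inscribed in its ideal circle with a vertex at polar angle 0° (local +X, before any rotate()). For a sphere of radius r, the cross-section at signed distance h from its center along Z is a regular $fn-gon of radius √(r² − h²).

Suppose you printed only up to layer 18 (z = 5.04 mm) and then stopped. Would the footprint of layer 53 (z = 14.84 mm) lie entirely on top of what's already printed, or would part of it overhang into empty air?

Compare the two slices. At z = 5.04: the sphere: section is a regular 12-gon, circumradius = √(r²−h²) = √(10.5²−5.46²) = 8.969 (area = (12/2)·8.969²·sin(360°/12) = 241.32 mm²); the cylinder at (5.5, 13.5) is absent (z outside [7, 23.5]); the cylinder at (14.5, 13) is absent (z outside [16.5, 25]); Combining (union): only the r=10.5 sphere is present, so the union is just that shape — area = 241.32 mm²; the r=5 sphere at (-0.5, 13.5) contributes a regular 12-gon of circumradius √(5²−0.96²) = 4.907 (area = (12/2)·4.907²·sin(360°/12) = 72.24 mm²); Taking the union: the regions partially overlap — summed areas 313.55 mm² minus the doubly-counted overlap 0.23 mm² gives 313.32 mm² — area = 313.32 mm²; (whole slice rotated 55° about Z — lengths, areas and connectivity unchanged). At z = 14.84: the r=10.5 sphere slices to a regular 12-gon of circumradius 9.561 (√(r²−h²) with h=4.34 from center) (area = (12/2)·9.561²·sin(360°/12) = 274.24 mm²); the r=4.5 cylinder at (5.5, 13.5) gives a regular 12-gon of circumradius 4.5 (constant along its height) (area = (12/2)·4.500²·sin(360°/12) = 60.75 mm²); the cylinder at (14.5, 13) is not intersected at this z (z outside [16.5, 25]); Taking the union: the 2 present regions are separate (no shared area or edge), so areas and boundary lengths simply add and each stays a separate island — area = 334.99 mm²; the sphere at (-0.5, 13.5) is not intersected at this z (|z−center|=8.840 > r=5); Taking the union: only the result so far is present, so the union is just that shape — area = 334.99 mm²; (rotated 55° about Z; rotation is an isometry so areas/perimeters/island counts are preserved). Checking containment: at z = 14.84 the cross-section extends beyond the z = 5.04 cross-section by about 76.84 mm².

part overhangs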